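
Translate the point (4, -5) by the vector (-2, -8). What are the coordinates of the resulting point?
(2, -13)

Translation by (-2, -8):
x' = 4 + -2 = 2
y' = -5 + -8 = -13
Homogeneous matrix: [[1, 0, -2], [0, 1, -8], [0, 0, 1]]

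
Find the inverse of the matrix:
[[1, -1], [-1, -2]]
[[2/3, -1/3], [-1/3, -1/3]]

For [[a,b],[c,d]], inverse = (1/det)·[[d,-b],[-c,a]]
det = 1·-2 - -1·-1 = -3
Inverse = (1/-3)·[[-2, 1], [1, 1]]
        = [[2/3, -1/3], [-1/3, -1/3]]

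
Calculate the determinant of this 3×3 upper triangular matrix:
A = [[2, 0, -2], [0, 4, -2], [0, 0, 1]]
8

The determinant of a triangular matrix is the product of its diagonal entries (the off-diagonal entries above the diagonal do not affect it).
det(A) = (2) * (4) * (1) = 8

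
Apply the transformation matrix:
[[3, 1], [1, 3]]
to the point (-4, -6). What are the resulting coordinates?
(-18, -22)

Matrix multiplication:
[[3, 1], [1, 3]] × [-4, -6]ᵀ
= [3×-4 + 1×-6, 1×-4 + 3×-6]ᵀ
= [-18.0000, -22.0000]ᵀ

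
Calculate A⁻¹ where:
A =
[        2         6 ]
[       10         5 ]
det(A) = -50
A⁻¹ =
[    -1/10      3/25 ]
[      1/5     -1/25 ]

For a 2×2 matrix A = [[a, b], [c, d]] with det(A) ≠ 0, A⁻¹ = (1/det(A)) * [[d, -b], [-c, a]].
det(A) = (2)*(5) - (6)*(10) = 10 - 60 = -50.
A⁻¹ = (1/-50) * [[5, -6], [-10, 2]].
Dividing each entry by -50 and reducing:
A⁻¹ =
[    -1/10      3/25 ]
[      1/5     -1/25 ]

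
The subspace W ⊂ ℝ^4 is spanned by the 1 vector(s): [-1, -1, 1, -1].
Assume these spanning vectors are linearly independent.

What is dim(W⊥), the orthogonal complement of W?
dim(W⊥) = 3

For any subspace W of ℝ^n, dim(W) + dim(W⊥) = n (the whole-space dimension).
Here the given 1 vectors are linearly independent, so dim(W) = 1.
Thus dim(W⊥) = n - dim(W) = 4 - 1 = 3.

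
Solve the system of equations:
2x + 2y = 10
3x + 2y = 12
x = 2, y = 3

Use elimination (row reduction):
Equation 1: 2x + 2y = 10.
Equation 2: 3x + 2y = 12.
Multiply Eq1 by 3 and Eq2 by 2: 6x + 6y = 30;  6x + 4y = 24.
Subtract: (-2)y = -6, so y = 3.
Back-substitute into Eq1: 2x + 2*(3) = 10, so x = 2.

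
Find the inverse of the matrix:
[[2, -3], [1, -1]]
[[-1, 3], [-1, 2]]

For [[a,b],[c,d]], inverse = (1/det)·[[d,-b],[-c,a]]
det = 2·-1 - -3·1 = 1
Inverse = (1/1)·[[-1, 3], [-1, 2]]
        = [[-1, 3], [-1, 2]]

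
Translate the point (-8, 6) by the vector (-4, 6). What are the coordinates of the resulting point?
(-12, 12)

Translation by (-4, 6):
x' = -8 + -4 = -12
y' = 6 + 6 = 12
Homogeneous matrix: [[1, 0, -4], [0, 1, 6], [0, 0, 1]]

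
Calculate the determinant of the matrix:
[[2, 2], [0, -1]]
-2

For a 2×2 matrix [[a, b], [c, d]], det = ad - bc
det = (2)(-1) - (2)(0) = -2 - 0 = -2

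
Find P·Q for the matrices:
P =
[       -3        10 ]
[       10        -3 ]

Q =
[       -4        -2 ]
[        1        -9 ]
PQ =
[       22       -84 ]
[      -43         7 ]

Matrix multiplication: (PQ)[i][j] = sum over k of P[i][k] * Q[k][j].
  (PQ)[0][0] = (-3)*(-4) + (10)*(1) = 22
  (PQ)[0][1] = (-3)*(-2) + (10)*(-9) = -84
  (PQ)[1][0] = (10)*(-4) + (-3)*(1) = -43
  (PQ)[1][1] = (10)*(-2) + (-3)*(-9) = 7
PQ =
[       22       -84 ]
[      -43         7 ]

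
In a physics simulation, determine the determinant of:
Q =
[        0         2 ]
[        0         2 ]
det(Q) = 0

For a 2×2 matrix [[a, b], [c, d]], det = a*d - b*c.
det(Q) = (0)*(2) - (2)*(0) = 0 - 0 = 0.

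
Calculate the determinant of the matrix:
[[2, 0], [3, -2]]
-4

For a 2×2 matrix [[a, b], [c, d]], det = ad - bc
det = (2)(-2) - (0)(3) = -4 - 0 = -4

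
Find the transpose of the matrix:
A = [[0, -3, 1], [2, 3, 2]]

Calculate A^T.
[[0, 2], [-3, 3], [1, 2]]

The transpose sends entry (i,j) to (j,i); rows become columns.
Row 0 of A: [0, -3, 1] -> column 0 of A^T.
Row 1 of A: [2, 3, 2] -> column 1 of A^T.
A^T = [[0, 2], [-3, 3], [1, 2]]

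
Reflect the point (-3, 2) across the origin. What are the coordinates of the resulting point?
(3, -2)

Reflection across origin: (-3, 2) → (3, -2)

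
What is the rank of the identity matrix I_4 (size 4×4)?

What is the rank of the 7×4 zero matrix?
rank(I_4) = 4, rank(0) = 0

The identity I_4 has 4 columns that are the standard basis vectors e_1, …, e_4. These are linearly independent, so all 4 columns are pivots and rank(I_4) = 4.
The 7×4 zero matrix has every entry zero, so every row is the zero row and there are no pivots; rank(0) = 0.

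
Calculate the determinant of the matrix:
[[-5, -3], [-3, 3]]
-24

For a 2×2 matrix [[a, b], [c, d]], det = ad - bc
det = (-5)(3) - (-3)(-3) = -15 - 9 = -24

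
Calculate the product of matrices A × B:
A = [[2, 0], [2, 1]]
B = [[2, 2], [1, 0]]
[[4, 4], [5, 4]]

Matrix multiplication:
C[0][0] = 2×2 + 0×1 = 4
C[0][1] = 2×2 + 0×0 = 4
C[1][0] = 2×2 + 1×1 = 5
C[1][1] = 2×2 + 1×0 = 4
Result: [[4, 4], [5, 4]]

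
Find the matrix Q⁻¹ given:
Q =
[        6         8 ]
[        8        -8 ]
det(Q) = -112
Q⁻¹ =
[     1/14      1/14 ]
[     1/14     -3/56 ]

For a 2×2 matrix Q = [[a, b], [c, d]] with det(Q) ≠ 0, Q⁻¹ = (1/det(Q)) * [[d, -b], [-c, a]].
det(Q) = (6)*(-8) - (8)*(8) = -48 - 64 = -112.
Q⁻¹ = (1/-112) * [[-8, -8], [-8, 6]].
Dividing each entry by -112 and reducing:
Q⁻¹ =
[     1/14      1/14 ]
[     1/14     -3/56 ]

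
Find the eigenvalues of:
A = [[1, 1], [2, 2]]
λ = 0, 3

Solve det(A - λI) = 0. For a 2×2 matrix this is λ² - (trace)λ + det = 0.
trace(A) = 1 + 2 = 3.
det(A) = (1)*(2) - (1)*(2) = 2 - 2 = 0.
Characteristic equation: λ² - (3)λ + (0) = 0.
Discriminant: (3)² - 4*(0) = 9 - 0 = 9.
Roots: λ = (3 ± √9) / 2 = 0, 3.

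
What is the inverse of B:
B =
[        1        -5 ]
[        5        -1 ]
det(B) = 24
B⁻¹ =
[    -1/24      5/24 ]
[    -5/24      1/24 ]

For a 2×2 matrix B = [[a, b], [c, d]] with det(B) ≠ 0, B⁻¹ = (1/det(B)) * [[d, -b], [-c, a]].
det(B) = (1)*(-1) - (-5)*(5) = -1 + 25 = 24.
B⁻¹ = (1/24) * [[-1, 5], [-5, 1]].
Dividing each entry by 24 and reducing:
B⁻¹ =
[    -1/24      5/24 ]
[    -5/24      1/24 ]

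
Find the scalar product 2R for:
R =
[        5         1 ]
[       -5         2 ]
2R =
[       10         2 ]
[      -10         4 ]

Scalar multiplication is elementwise: (2R)[i][j] = 2 * R[i][j].
  (2R)[0][0] = 2 * (5) = 10
  (2R)[0][1] = 2 * (1) = 2
  (2R)[1][0] = 2 * (-5) = -10
  (2R)[1][1] = 2 * (2) = 4
2R =
[       10         2 ]
[      -10         4 ]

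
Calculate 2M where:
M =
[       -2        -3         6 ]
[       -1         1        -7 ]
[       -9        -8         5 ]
2M =
[       -4        -6        12 ]
[       -2         2       -14 ]
[      -18       -16        10 ]

Scalar multiplication is elementwise: (2M)[i][j] = 2 * M[i][j].
  (2M)[0][0] = 2 * (-2) = -4
  (2M)[0][1] = 2 * (-3) = -6
  (2M)[0][2] = 2 * (6) = 12
  (2M)[1][0] = 2 * (-1) = -2
  (2M)[1][1] = 2 * (1) = 2
  (2M)[1][2] = 2 * (-7) = -14
  (2M)[2][0] = 2 * (-9) = -18
  (2M)[2][1] = 2 * (-8) = -16
  (2M)[2][2] = 2 * (5) = 10
2M =
[       -4        -6        12 ]
[       -2         2       -14 ]
[      -18       -16        10 ]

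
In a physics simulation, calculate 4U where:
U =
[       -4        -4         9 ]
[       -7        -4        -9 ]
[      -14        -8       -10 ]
4U =
[      -16       -16        36 ]
[      -28       -16       -36 ]
[      -56       -32       -40 ]

Scalar multiplication is elementwise: (4U)[i][j] = 4 * U[i][j].
  (4U)[0][0] = 4 * (-4) = -16
  (4U)[0][1] = 4 * (-4) = -16
  (4U)[0][2] = 4 * (9) = 36
  (4U)[1][0] = 4 * (-7) = -28
  (4U)[1][1] = 4 * (-4) = -16
  (4U)[1][2] = 4 * (-9) = -36
  (4U)[2][0] = 4 * (-14) = -56
  (4U)[2][1] = 4 * (-8) = -32
  (4U)[2][2] = 4 * (-10) = -40
4U =
[      -16       -16        36 ]
[      -28       -16       -36 ]
[      -56       -32       -40 ]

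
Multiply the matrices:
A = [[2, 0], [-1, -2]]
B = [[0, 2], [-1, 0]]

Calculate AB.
[[0, 4], [2, -2]]

Each entry (i,j) of AB = sum over k of A[i][k]*B[k][j].
(AB)[0][0] = (2)*(0) + (0)*(-1) = 0
(AB)[0][1] = (2)*(2) + (0)*(0) = 4
(AB)[1][0] = (-1)*(0) + (-2)*(-1) = 2
(AB)[1][1] = (-1)*(2) + (-2)*(0) = -2
AB = [[0, 4], [2, -2]]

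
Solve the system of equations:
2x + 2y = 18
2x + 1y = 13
x = 4, y = 5

Use elimination (row reduction):
Equation 1: 2x + 2y = 18.
Equation 2: 2x + 1y = 13.
Multiply Eq1 by 2 and Eq2 by 2: 4x + 4y = 36;  4x + 2y = 26.
Subtract: (-2)y = -10, so y = 5.
Back-substitute into Eq1: 2x + 2*(5) = 18, so x = 4.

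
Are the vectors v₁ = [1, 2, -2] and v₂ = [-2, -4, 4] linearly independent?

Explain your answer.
No, linearly dependent (v₂ = -2·v₁)

Check whether there is a scalar k with v₂ = k·v₁.
Comparing components, k = -2 satisfies -2·[1, 2, -2] = [-2, -4, 4].
Since v₂ is a scalar multiple of v₁, the two vectors are linearly dependent.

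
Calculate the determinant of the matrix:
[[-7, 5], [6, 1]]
-37

For a 2×2 matrix [[a, b], [c, d]], det = ad - bc
det = (-7)(1) - (5)(6) = -7 - 30 = -37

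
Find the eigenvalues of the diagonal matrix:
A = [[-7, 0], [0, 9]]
λ₁ = -7, λ₂ = 9

The characteristic polynomial of A is det(A - λI) = (-7 - λ)(9 - λ) = 0.
The roots are λ = -7 and λ = 9, so the eigenvalues are the diagonal entries.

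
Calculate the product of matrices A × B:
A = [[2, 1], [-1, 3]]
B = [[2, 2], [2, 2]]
[[6, 6], [4, 4]]

Matrix multiplication:
C[0][0] = 2×2 + 1×2 = 6
C[0][1] = 2×2 + 1×2 = 6
C[1][0] = -1×2 + 3×2 = 4
C[1][1] = -1×2 + 3×2 = 4
Result: [[6, 6], [4, 4]]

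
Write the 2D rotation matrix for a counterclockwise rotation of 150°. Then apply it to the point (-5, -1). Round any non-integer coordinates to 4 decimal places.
R = [[-√3/2, -1/2], [1/2, -√3/2]]; R·(-5, -1) = (4.8301, -1.6340)

Rotation matrix formula: R(θ) = [[cos θ, -sin θ], [sin θ, cos θ]]
For θ = 150°:
cos(150°) = -√3/2
sin(150°) = 1/2
R = [[-√3/2, -1/2], [1/2, -√3/2]]
Apply to (-5, -1): [-√3/2·-5 + (-1/2)·-1, 1/2·-5 + -√3/2·-1] = (4.8301, -1.6340)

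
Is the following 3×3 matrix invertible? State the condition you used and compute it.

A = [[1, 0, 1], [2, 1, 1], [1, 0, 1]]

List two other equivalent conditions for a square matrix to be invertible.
No, not invertible; det(A) = 0 (two rows are equal, so the rows are linearly dependent). Equivalent conditions (failing for this A): rank(A) < 3; Ax = 0 has non-trivial solutions; 0 is an eigenvalue; the columns are linearly dependent.

To check invertibility, compute det(A).
In this matrix, row 0 and the last row are identical, so one row is a scalar multiple of another and the rows are linearly dependent.
A matrix with linearly dependent rows has det = 0 and is not invertible.
Equivalent failed conditions:
- rank(A) < 3.
- Ax = 0 has non-trivial solutions.
- 0 is an eigenvalue.
- The columns are linearly dependent.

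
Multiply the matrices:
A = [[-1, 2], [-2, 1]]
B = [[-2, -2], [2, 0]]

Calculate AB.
[[6, 2], [6, 4]]

Each entry (i,j) of AB = sum over k of A[i][k]*B[k][j].
(AB)[0][0] = (-1)*(-2) + (2)*(2) = 6
(AB)[0][1] = (-1)*(-2) + (2)*(0) = 2
(AB)[1][0] = (-2)*(-2) + (1)*(2) = 6
(AB)[1][1] = (-2)*(-2) + (1)*(0) = 4
AB = [[6, 2], [6, 4]]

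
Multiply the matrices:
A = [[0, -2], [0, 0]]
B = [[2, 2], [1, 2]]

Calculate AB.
[[-2, -4], [0, 0]]

Each entry (i,j) of AB = sum over k of A[i][k]*B[k][j].
(AB)[0][0] = (0)*(2) + (-2)*(1) = -2
(AB)[0][1] = (0)*(2) + (-2)*(2) = -4
(AB)[1][0] = (0)*(2) + (0)*(1) = 0
(AB)[1][1] = (0)*(2) + (0)*(2) = 0
AB = [[-2, -4], [0, 0]]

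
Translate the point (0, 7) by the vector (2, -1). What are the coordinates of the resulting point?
(2, 6)

Translation by (2, -1):
x' = 0 + 2 = 2
y' = 7 + -1 = 6
Homogeneous matrix: [[1, 0, 2], [0, 1, -1], [0, 0, 1]]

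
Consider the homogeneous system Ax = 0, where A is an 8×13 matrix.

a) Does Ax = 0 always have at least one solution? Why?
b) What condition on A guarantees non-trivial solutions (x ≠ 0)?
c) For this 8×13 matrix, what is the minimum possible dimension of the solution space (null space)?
a) Yes, x = 0 is always a solution. b) When A has linearly dependent columns (rank < n). c) Minimum nullity = 5.

a) x = 0 satisfies A·0 = 0, so the zero vector is always a solution.
b) Non-trivial solutions exist iff the columns of A are linearly dependent, equivalently rank(A) < n (the number of columns).
c) By rank-nullity, rank(A) + nullity(A) = n = 13. Since A has only 8 rows, rank(A) ≤ 8, so nullity(A) ≥ 13 - 8 = 5.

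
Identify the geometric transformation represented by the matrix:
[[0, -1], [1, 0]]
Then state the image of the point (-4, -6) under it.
rotation by 90° counterclockwise; image of (-4, -6) is (6, -4)

This matches the form [[cos θ, -sin θ], [sin θ, cos θ]] of a rotation matrix; reading off cos θ and sin θ gives the angle.
The matrix [[0, -1], [1, 0]] represents: rotation by 90° counterclockwise.
Applying it to (-4, -6): [0·-4 + -1·-6, 1·-4 + 0·-6] = (6, -4).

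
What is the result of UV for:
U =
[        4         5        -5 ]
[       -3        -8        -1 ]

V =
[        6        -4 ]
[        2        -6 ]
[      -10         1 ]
UV =
[       84       -51 ]
[      -24        59 ]

Matrix multiplication: (UV)[i][j] = sum over k of U[i][k] * V[k][j].
  (UV)[0][0] = (4)*(6) + (5)*(2) + (-5)*(-10) = 84
  (UV)[0][1] = (4)*(-4) + (5)*(-6) + (-5)*(1) = -51
  (UV)[1][0] = (-3)*(6) + (-8)*(2) + (-1)*(-10) = -24
  (UV)[1][1] = (-3)*(-4) + (-8)*(-6) + (-1)*(1) = 59
UV =
[       84       -51 ]
[      -24        59 ]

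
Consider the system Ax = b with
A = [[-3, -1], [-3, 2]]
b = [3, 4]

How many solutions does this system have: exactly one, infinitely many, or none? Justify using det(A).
Exactly one solution

Compute det(A) = (-3)*(2) - (-1)*(-3) = -9.
Because det(A) ≠ 0, A is invertible and Ax = b has a unique solution for every b (here x = A⁻¹ b).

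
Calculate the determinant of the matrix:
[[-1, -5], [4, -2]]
22

For a 2×2 matrix [[a, b], [c, d]], det = ad - bc
det = (-1)(-2) - (-5)(4) = 2 - -20 = 22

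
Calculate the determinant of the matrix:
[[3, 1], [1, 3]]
8

For a 2×2 matrix [[a, b], [c, d]], det = ad - bc
det = (3)(3) - (1)(1) = 9 - 1 = 8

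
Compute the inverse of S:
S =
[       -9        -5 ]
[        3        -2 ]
det(S) = 33
S⁻¹ =
[    -2/33      5/33 ]
[    -1/11     -3/11 ]

For a 2×2 matrix S = [[a, b], [c, d]] with det(S) ≠ 0, S⁻¹ = (1/det(S)) * [[d, -b], [-c, a]].
det(S) = (-9)*(-2) - (-5)*(3) = 18 + 15 = 33.
S⁻¹ = (1/33) * [[-2, 5], [-3, -9]].
Dividing each entry by 33 and reducing:
S⁻¹ =
[    -2/33      5/33 ]
[    -1/11     -3/11 ]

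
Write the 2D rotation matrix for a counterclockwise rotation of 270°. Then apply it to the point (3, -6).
R = [[0, 1], [-1, 0]]; R·(3, -6) = (-6, -3)

Rotation matrix formula: R(θ) = [[cos θ, -sin θ], [sin θ, cos θ]]
For θ = 270°:
cos(270°) = 0
sin(270°) = -1
R = [[0, 1], [-1, 0]]
Apply to (3, -6): [0·3 + (1)·-6, -1·3 + 0·-6] = (-6, -3)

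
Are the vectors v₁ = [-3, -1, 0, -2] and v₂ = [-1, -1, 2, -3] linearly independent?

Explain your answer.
Yes, linearly independent

Two vectors are linearly dependent iff one is a scalar multiple of the other.
No single scalar k satisfies v₂ = k·v₁ (the ratios of corresponding entries disagree), so v₁ and v₂ are linearly independent.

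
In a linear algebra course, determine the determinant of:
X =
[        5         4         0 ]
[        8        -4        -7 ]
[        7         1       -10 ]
det(X) = 359

Expand along row 0 (cofactor expansion): det(X) = a*(e*i - f*h) - b*(d*i - f*g) + c*(d*h - e*g), where the 3×3 is [[a, b, c], [d, e, f], [g, h, i]].
Minor M_00 = (-4)*(-10) - (-7)*(1) = 40 + 7 = 47.
Minor M_01 = (8)*(-10) - (-7)*(7) = -80 + 49 = -31.
Minor M_02 = (8)*(1) - (-4)*(7) = 8 + 28 = 36.
det(X) = (5)*(47) - (4)*(-31) + (0)*(36) = 235 + 124 + 0 = 359.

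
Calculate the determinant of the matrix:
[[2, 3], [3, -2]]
-13

For a 2×2 matrix [[a, b], [c, d]], det = ad - bc
det = (2)(-2) - (3)(3) = -4 - 9 = -13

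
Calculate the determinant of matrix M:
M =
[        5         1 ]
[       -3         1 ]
det(M) = 8

For a 2×2 matrix [[a, b], [c, d]], det = a*d - b*c.
det(M) = (5)*(1) - (1)*(-3) = 5 + 3 = 8.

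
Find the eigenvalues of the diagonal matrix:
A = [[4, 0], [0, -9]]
λ₁ = 4, λ₂ = -9

The characteristic polynomial of A is det(A - λI) = (4 - λ)(-9 - λ) = 0.
The roots are λ = 4 and λ = -9, so the eigenvalues are the diagonal entries.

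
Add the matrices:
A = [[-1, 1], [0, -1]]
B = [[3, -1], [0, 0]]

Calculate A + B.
[[2, 0], [0, -1]]

Add corresponding elements:
(-1)+(3)=2
(1)+(-1)=0
(0)+(0)=0
(-1)+(0)=-1
A + B = [[2, 0], [0, -1]]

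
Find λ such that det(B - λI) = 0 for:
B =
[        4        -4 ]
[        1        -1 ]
λ = 0, 3

Solve det(B - λI) = 0. For a 2×2 matrix the characteristic equation is λ² - (trace)λ + det = 0.
trace(B) = a + d = 4 - 1 = 3.
det(B) = a*d - b*c = (4)*(-1) - (-4)*(1) = -4 + 4 = 0.
Characteristic equation: λ² - (3)λ + (0) = 0.
Discriminant = (3)² - 4*(0) = 9 - 0 = 9.
λ = (3 ± √9) / 2 = (3 ± 3) / 2 = 0, 3.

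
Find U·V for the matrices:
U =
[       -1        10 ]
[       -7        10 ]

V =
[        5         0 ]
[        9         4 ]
UV =
[       85        40 ]
[       55        40 ]

Matrix multiplication: (UV)[i][j] = sum over k of U[i][k] * V[k][j].
  (UV)[0][0] = (-1)*(5) + (10)*(9) = 85
  (UV)[0][1] = (-1)*(0) + (10)*(4) = 40
  (UV)[1][0] = (-7)*(5) + (10)*(9) = 55
  (UV)[1][1] = (-7)*(0) + (10)*(4) = 40
UV =
[       85        40 ]
[       55        40 ]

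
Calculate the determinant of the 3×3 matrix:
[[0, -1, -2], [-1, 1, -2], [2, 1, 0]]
10

Expansion along first row:
det = 0·det([[1,-2],[1,0]]) - -1·det([[-1,-2],[2,0]]) + -2·det([[-1,1],[2,1]])
    = 0·(1·0 - -2·1) - -1·(-1·0 - -2·2) + -2·(-1·1 - 1·2)
    = 0·2 - -1·4 + -2·-3
    = 0 + 4 + 6 = 10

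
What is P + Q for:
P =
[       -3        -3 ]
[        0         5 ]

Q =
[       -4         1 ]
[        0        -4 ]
P + Q =
[       -7        -2 ]
[        0         1 ]

Matrix addition is elementwise: (P+Q)[i][j] = P[i][j] + Q[i][j].
  (P+Q)[0][0] = (-3) + (-4) = -7
  (P+Q)[0][1] = (-3) + (1) = -2
  (P+Q)[1][0] = (0) + (0) = 0
  (P+Q)[1][1] = (5) + (-4) = 1
P + Q =
[       -7        -2 ]
[        0         1 ]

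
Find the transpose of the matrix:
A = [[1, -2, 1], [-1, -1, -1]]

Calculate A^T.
[[1, -1], [-2, -1], [1, -1]]

The transpose sends entry (i,j) to (j,i); rows become columns.
Row 0 of A: [1, -2, 1] -> column 0 of A^T.
Row 1 of A: [-1, -1, -1] -> column 1 of A^T.
A^T = [[1, -1], [-2, -1], [1, -1]]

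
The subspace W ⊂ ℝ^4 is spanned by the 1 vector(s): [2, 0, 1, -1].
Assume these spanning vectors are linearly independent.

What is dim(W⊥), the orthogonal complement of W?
dim(W⊥) = 3

For any subspace W of ℝ^n, dim(W) + dim(W⊥) = n (the whole-space dimension).
Here the given 1 vectors are linearly independent, so dim(W) = 1.
Thus dim(W⊥) = n - dim(W) = 4 - 1 = 3.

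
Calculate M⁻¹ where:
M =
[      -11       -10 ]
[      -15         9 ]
det(M) = -249
M⁻¹ =
[    -3/83   -10/249 ]
[    -5/83    11/249 ]

For a 2×2 matrix M = [[a, b], [c, d]] with det(M) ≠ 0, M⁻¹ = (1/det(M)) * [[d, -b], [-c, a]].
det(M) = (-11)*(9) - (-10)*(-15) = -99 - 150 = -249.
M⁻¹ = (1/-249) * [[9, 10], [15, -11]].
Dividing each entry by -249 and reducing:
M⁻¹ =
[    -3/83   -10/249 ]
[    -5/83    11/249 ]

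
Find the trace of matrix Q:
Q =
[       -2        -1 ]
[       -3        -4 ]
tr(Q) = -2 - 4 = -6

The trace of a square matrix is the sum of its diagonal entries.
Diagonal entries of Q: Q[0][0] = -2, Q[1][1] = -4.
tr(Q) = -2 - 4 = -6.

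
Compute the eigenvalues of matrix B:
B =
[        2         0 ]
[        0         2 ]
λ = 2, 2

Solve det(B - λI) = 0. For a 2×2 matrix the characteristic equation is λ² - (trace)λ + det = 0.
trace(B) = a + d = 2 + 2 = 4.
det(B) = a*d - b*c = (2)*(2) - (0)*(0) = 4 - 0 = 4.
Characteristic equation: λ² - (4)λ + (4) = 0.
Discriminant = (4)² - 4*(4) = 16 - 16 = 0.
λ = (4 ± √0) / 2 = (4 ± 0) / 2 = 2, 2.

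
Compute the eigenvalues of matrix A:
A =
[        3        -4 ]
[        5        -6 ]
λ = -2, -1

Solve det(A - λI) = 0. For a 2×2 matrix the characteristic equation is λ² - (trace)λ + det = 0.
trace(A) = a + d = 3 - 6 = -3.
det(A) = a*d - b*c = (3)*(-6) - (-4)*(5) = -18 + 20 = 2.
Characteristic equation: λ² - (-3)λ + (2) = 0.
Discriminant = (-3)² - 4*(2) = 9 - 8 = 1.
λ = (-3 ± √1) / 2 = (-3 ± 1) / 2 = -2, -1.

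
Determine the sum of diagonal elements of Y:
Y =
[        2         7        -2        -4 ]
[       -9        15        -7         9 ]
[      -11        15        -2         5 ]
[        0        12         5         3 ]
tr(Y) = 2 + 15 - 2 + 3 = 18

The trace of a square matrix is the sum of its diagonal entries.
Diagonal entries of Y: Y[0][0] = 2, Y[1][1] = 15, Y[2][2] = -2, Y[3][3] = 3.
tr(Y) = 2 + 15 - 2 + 3 = 18.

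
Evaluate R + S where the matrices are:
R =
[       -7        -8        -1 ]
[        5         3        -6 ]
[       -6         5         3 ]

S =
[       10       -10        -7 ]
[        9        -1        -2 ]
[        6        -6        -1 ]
R + S =
[        3       -18        -8 ]
[       14         2        -8 ]
[        0        -1         2 ]

Matrix addition is elementwise: (R+S)[i][j] = R[i][j] + S[i][j].
  (R+S)[0][0] = (-7) + (10) = 3
  (R+S)[0][1] = (-8) + (-10) = -18
  (R+S)[0][2] = (-1) + (-7) = -8
  (R+S)[1][0] = (5) + (9) = 14
  (R+S)[1][1] = (3) + (-1) = 2
  (R+S)[1][2] = (-6) + (-2) = -8
  (R+S)[2][0] = (-6) + (6) = 0
  (R+S)[2][1] = (5) + (-6) = -1
  (R+S)[2][2] = (3) + (-1) = 2
R + S =
[        3       -18        -8 ]
[       14         2        -8 ]
[        0        -1         2 ]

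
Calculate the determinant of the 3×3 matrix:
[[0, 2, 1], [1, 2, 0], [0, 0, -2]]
4

Expansion along first row:
det = 0·det([[2,0],[0,-2]]) - 2·det([[1,0],[0,-2]]) + 1·det([[1,2],[0,0]])
    = 0·(2·-2 - 0·0) - 2·(1·-2 - 0·0) + 1·(1·0 - 2·0)
    = 0·-4 - 2·-2 + 1·0
    = 0 + 4 + 0 = 4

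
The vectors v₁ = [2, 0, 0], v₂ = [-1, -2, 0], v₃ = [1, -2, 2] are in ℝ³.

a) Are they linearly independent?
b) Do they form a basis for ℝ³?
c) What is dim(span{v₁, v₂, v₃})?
Yes independent, yes basis, dim = 3

Stack v₁, v₂, v₃ as rows of a 3×3 matrix.
[[2, 0, 0]; [-1, -2, 0]; [1, -2, 2]] is already lower triangular with nonzero diagonal entries (2, -2, 2), so its determinant is the product of the diagonal entries, det = (2)·(-2)·(2) = -8 ≠ 0, and the rows are linearly independent.
Three linearly independent vectors in ℝ³ form a basis for ℝ³, so dim(span{v₁,v₂,v₃}) = 3.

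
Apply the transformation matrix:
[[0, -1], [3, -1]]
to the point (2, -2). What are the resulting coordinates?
(2, 8)

Matrix multiplication:
[[0, -1], [3, -1]] × [2, -2]ᵀ
= [0×2 + -1×-2, 3×2 + -1×-2]ᵀ
= [2.0000, 8.0000]ᵀ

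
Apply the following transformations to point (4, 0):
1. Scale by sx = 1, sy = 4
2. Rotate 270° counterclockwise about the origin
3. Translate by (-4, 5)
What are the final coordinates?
(-4, 1)

Step 1: Scale → (4, 0)
Step 2: Rotate 270° → (0, -4)
Step 3: Translate → (-4, 1)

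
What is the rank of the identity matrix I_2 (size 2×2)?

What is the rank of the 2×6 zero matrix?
rank(I_2) = 2, rank(0) = 0

The identity I_2 has 2 columns that are the standard basis vectors e_1, …, e_2. These are linearly independent, so all 2 columns are pivots and rank(I_2) = 2.
The 2×6 zero matrix has every entry zero, so every row is the zero row and there are no pivots; rank(0) = 0.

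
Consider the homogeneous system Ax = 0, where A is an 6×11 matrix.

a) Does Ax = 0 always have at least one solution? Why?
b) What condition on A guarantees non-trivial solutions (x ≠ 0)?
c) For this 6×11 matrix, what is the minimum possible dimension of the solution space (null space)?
a) Yes, x = 0 is always a solution. b) When A has linearly dependent columns (rank < n). c) Minimum nullity = 5.

a) x = 0 satisfies A·0 = 0, so the zero vector is always a solution.
b) Non-trivial solutions exist iff the columns of A are linearly dependent, equivalently rank(A) < n (the number of columns).
c) By rank-nullity, rank(A) + nullity(A) = n = 11. Since A has only 6 rows, rank(A) ≤ 6, so nullity(A) ≥ 11 - 6 = 5.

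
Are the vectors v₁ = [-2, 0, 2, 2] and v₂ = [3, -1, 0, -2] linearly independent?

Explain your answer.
Yes, linearly independent

Two vectors are linearly dependent iff one is a scalar multiple of the other.
No single scalar k satisfies v₂ = k·v₁ (the ratios of corresponding entries disagree), so v₁ and v₂ are linearly independent.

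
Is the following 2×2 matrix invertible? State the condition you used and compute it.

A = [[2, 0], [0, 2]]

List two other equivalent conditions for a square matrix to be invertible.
Yes, invertible; det(A) = 4 ≠ 0. Equivalent conditions: rank(A) = 2; Ax = 0 has only the trivial solution; 0 is not an eigenvalue; the columns of A are linearly independent.

To check invertibility, compute det(A).
The given matrix is triangular, so det(A) equals the product of its diagonal entries = 4 ≠ 0.
Since det(A) ≠ 0, A is invertible.
Equivalent conditions for a square matrix A to be invertible:
- rank(A) = 2 (full rank).
- The homogeneous system Ax = 0 has only the trivial solution x = 0.
- 0 is not an eigenvalue of A.
- The columns (equivalently rows) of A are linearly independent.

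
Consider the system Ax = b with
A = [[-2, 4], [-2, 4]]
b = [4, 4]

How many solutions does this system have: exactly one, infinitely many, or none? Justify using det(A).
Infinitely many solutions

det(A) = (-2)*(4) - (4)*(-2) = 0, so A is singular (column 2 is -2 times column 1).
b = [4, 4] = -2 * column 1 of A, so b lies in the column space of A.
A singular matrix whose right-hand side is in its column space gives a 1-parameter family of solutions — infinitely many.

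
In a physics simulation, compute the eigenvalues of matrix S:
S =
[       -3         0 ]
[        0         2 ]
λ = -3, 2

Solve det(S - λI) = 0. For a 2×2 matrix the characteristic equation is λ² - (trace)λ + det = 0.
trace(S) = a + d = -3 + 2 = -1.
det(S) = a*d - b*c = (-3)*(2) - (0)*(0) = -6 - 0 = -6.
Characteristic equation: λ² - (-1)λ + (-6) = 0.
Discriminant = (-1)² - 4*(-6) = 1 + 24 = 25.
λ = (-1 ± √25) / 2 = (-1 ± 5) / 2 = -3, 2.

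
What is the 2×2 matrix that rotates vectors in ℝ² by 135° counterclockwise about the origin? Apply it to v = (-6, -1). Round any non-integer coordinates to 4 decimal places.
R = [[-√2/2, -√2/2], [√2/2, -√2/2]]; R·v = (4.9497, -3.5355)

A counterclockwise rotation by angle θ in ℝ² has matrix R(θ) = [[cos θ, -sin θ], [sin θ, cos θ]].
For θ = 135°: cos θ = -√2/2, sin θ = √2/2.
R(135°) = [[-√2/2, -√2/2], [√2/2, -√2/2]].
R·v = [-√2/2·-6 + (-√2/2)·-1, √2/2·-6 + -√2/2·-1] = (4.9497, -3.5355).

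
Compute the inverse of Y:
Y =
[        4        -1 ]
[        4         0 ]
det(Y) = 4
Y⁻¹ =
[        0       1/4 ]
[       -1         1 ]

For a 2×2 matrix Y = [[a, b], [c, d]] with det(Y) ≠ 0, Y⁻¹ = (1/det(Y)) * [[d, -b], [-c, a]].
det(Y) = (4)*(0) - (-1)*(4) = 0 + 4 = 4.
Y⁻¹ = (1/4) * [[0, 1], [-4, 4]].
Dividing each entry by 4 and reducing:
Y⁻¹ =
[        0       1/4 ]
[       -1         1 ]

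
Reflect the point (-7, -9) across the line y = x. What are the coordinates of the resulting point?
(-9, -7)

Reflection across line y = x: (-7, -9) → (-9, -7)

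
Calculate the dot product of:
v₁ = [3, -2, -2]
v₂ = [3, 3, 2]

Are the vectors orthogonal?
-1, No

The dot product is the sum of products of corresponding components.
v₁·v₂ = (3)*(3) + (-2)*(3) + (-2)*(2) = 9 - 6 - 4 = -1.
Two vectors are orthogonal iff their dot product is 0; here the dot product is -1, so the vectors are not orthogonal.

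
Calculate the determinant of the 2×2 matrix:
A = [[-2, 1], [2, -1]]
0

For A = [[a, b], [c, d]], det(A) = a*d - b*c.
det(A) = (-2)*(-1) - (1)*(2) = 2 - 2 = 0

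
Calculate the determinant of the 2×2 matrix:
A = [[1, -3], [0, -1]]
-1

For A = [[a, b], [c, d]], det(A) = a*d - b*c.
det(A) = (1)*(-1) - (-3)*(0) = -1 - 0 = -1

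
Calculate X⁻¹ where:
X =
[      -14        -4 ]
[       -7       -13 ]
det(X) = 154
X⁻¹ =
[  -13/154      2/77 ]
[     1/22     -1/11 ]

For a 2×2 matrix X = [[a, b], [c, d]] with det(X) ≠ 0, X⁻¹ = (1/det(X)) * [[d, -b], [-c, a]].
det(X) = (-14)*(-13) - (-4)*(-7) = 182 - 28 = 154.
X⁻¹ = (1/154) * [[-13, 4], [7, -14]].
Dividing each entry by 154 and reducing:
X⁻¹ =
[  -13/154      2/77 ]
[     1/22     -1/11 ]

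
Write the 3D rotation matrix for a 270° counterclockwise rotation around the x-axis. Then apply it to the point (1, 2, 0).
R = [[1, 0, 0], [0, 0, 1], [0, -1, 0]]; R·(1, 2, 0) = (1, 0, -2)

Rotation matrix for 270° around x-axis:
cos(270°) = 0, sin(270°) = -1
R = [[1, 0, 0], [0, 0, 1], [0, -1, 0]]
Apply to (1, 2, 0): R·[1, 2, 0]ᵀ = (1, 0, -2)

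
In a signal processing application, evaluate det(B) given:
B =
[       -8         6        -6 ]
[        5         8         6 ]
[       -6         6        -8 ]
det(B) = 356

Expand along row 0 (cofactor expansion): det(B) = a*(e*i - f*h) - b*(d*i - f*g) + c*(d*h - e*g), where the 3×3 is [[a, b, c], [d, e, f], [g, h, i]].
Minor M_00 = (8)*(-8) - (6)*(6) = -64 - 36 = -100.
Minor M_01 = (5)*(-8) - (6)*(-6) = -40 + 36 = -4.
Minor M_02 = (5)*(6) - (8)*(-6) = 30 + 48 = 78.
det(B) = (-8)*(-100) - (6)*(-4) + (-6)*(78) = 800 + 24 - 468 = 356.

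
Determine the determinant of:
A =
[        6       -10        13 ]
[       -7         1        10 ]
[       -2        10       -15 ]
det(A) = -324

Expand along row 0 (cofactor expansion): det(A) = a*(e*i - f*h) - b*(d*i - f*g) + c*(d*h - e*g), where the 3×3 is [[a, b, c], [d, e, f], [g, h, i]].
Minor M_00 = (1)*(-15) - (10)*(10) = -15 - 100 = -115.
Minor M_01 = (-7)*(-15) - (10)*(-2) = 105 + 20 = 125.
Minor M_02 = (-7)*(10) - (1)*(-2) = -70 + 2 = -68.
det(A) = (6)*(-115) - (-10)*(125) + (13)*(-68) = -690 + 1250 - 884 = -324.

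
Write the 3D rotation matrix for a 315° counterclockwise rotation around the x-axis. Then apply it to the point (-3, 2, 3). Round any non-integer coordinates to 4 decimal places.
R = [[1, 0, 0], [0, √2/2, √2/2], [0, -√2/2, √2/2]]; R·(-3, 2, 3) = (-3.0000, 3.5355, 0.7071)

Rotation matrix for 315° around x-axis:
cos(315°) = √2/2, sin(315°) = -√2/2
R = [[1, 0, 0], [0, √2/2, √2/2], [0, -√2/2, √2/2]]
Apply to (-3, 2, 3): R·[-3, 2, 3]ᵀ = (-3.0000, 3.5355, 0.7071)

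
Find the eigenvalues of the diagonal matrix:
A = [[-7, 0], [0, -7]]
λ₁ = -7, λ₂ = -7

The characteristic polynomial of A is det(A - λI) = (-7 - λ)(-7 - λ) = 0.
The roots are λ = -7 and λ = -7, so the eigenvalues are the diagonal entries.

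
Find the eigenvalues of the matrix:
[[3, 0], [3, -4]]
λ = -4 and λ = 3

Characteristic equation: det(A - λI) = 0
λ² - (trace)λ + (det) = 0
λ² - (-1)λ + (-12) = 0
λ² + 1λ - 12 = 0
Solving: λ = -4, 3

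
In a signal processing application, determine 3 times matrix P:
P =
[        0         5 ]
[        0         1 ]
3P =
[        0        15 ]
[        0         3 ]

Scalar multiplication is elementwise: (3P)[i][j] = 3 * P[i][j].
  (3P)[0][0] = 3 * (0) = 0
  (3P)[0][1] = 3 * (5) = 15
  (3P)[1][0] = 3 * (0) = 0
  (3P)[1][1] = 3 * (1) = 3
3P =
[        0        15 ]
[        0         3 ]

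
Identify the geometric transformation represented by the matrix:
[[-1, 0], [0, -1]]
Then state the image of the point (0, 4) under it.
rotation by 180° (or reflection through origin); image of (0, 4) is (0, -4)

This matches the form [[cos θ, -sin θ], [sin θ, cos θ]] of a rotation matrix; reading off cos θ and sin θ gives the angle.
The matrix [[-1, 0], [0, -1]] represents: rotation by 180° (or reflection through origin).
Applying it to (0, 4): [-1·0 + 0·4, 0·0 + -1·4] = (0, -4).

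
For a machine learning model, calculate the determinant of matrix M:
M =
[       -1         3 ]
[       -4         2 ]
det(M) = 10

For a 2×2 matrix [[a, b], [c, d]], det = a*d - b*c.
det(M) = (-1)*(2) - (3)*(-4) = -2 + 12 = 10.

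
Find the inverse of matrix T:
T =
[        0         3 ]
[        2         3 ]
det(T) = -6
T⁻¹ =
[     -1/2       1/2 ]
[      1/3         0 ]

For a 2×2 matrix T = [[a, b], [c, d]] with det(T) ≠ 0, T⁻¹ = (1/det(T)) * [[d, -b], [-c, a]].
det(T) = (0)*(3) - (3)*(2) = 0 - 6 = -6.
T⁻¹ = (1/-6) * [[3, -3], [-2, 0]].
Dividing each entry by -6 and reducing:
T⁻¹ =
[     -1/2       1/2 ]
[      1/3         0 ]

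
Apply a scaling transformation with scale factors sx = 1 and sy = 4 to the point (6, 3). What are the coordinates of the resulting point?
(6, 12)

Scaling matrix:
[[1, 0], [0, 4]]
Result: (6 × 1, 3 × 4) = (6, 12)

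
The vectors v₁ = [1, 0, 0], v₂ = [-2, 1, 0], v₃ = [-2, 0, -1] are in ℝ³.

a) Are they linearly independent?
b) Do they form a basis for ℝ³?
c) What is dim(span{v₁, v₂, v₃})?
Yes independent, yes basis, dim = 3

Stack v₁, v₂, v₃ as rows of a 3×3 matrix.
[[1, 0, 0]; [-2, 1, 0]; [-2, 0, -1]] is already lower triangular with nonzero diagonal entries (1, 1, -1), so its determinant is the product of the diagonal entries, det = (1)·(1)·(-1) = -1 ≠ 0, and the rows are linearly independent.
Three linearly independent vectors in ℝ³ form a basis for ℝ³, so dim(span{v₁,v₂,v₃}) = 3.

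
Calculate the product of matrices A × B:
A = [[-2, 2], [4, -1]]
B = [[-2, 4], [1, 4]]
[[6, 0], [-9, 12]]

Matrix multiplication:
C[0][0] = -2×-2 + 2×1 = 6
C[0][1] = -2×4 + 2×4 = 0
C[1][0] = 4×-2 + -1×1 = -9
C[1][1] = 4×4 + -1×4 = 12
Result: [[6, 0], [-9, 12]]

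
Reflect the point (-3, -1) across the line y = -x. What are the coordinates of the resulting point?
(1, 3)

Reflection across line y = -x: (-3, -1) → (1, 3)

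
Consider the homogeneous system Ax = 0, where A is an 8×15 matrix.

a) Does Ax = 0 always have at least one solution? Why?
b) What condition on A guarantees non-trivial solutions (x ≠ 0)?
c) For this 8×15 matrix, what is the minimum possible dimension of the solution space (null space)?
a) Yes, x = 0 is always a solution. b) When A has linearly dependent columns (rank < n). c) Minimum nullity = 7.

a) x = 0 satisfies A·0 = 0, so the zero vector is always a solution.
b) Non-trivial solutions exist iff the columns of A are linearly dependent, equivalently rank(A) < n (the number of columns).
c) By rank-nullity, rank(A) + nullity(A) = n = 15. Since A has only 8 rows, rank(A) ≤ 8, so nullity(A) ≥ 15 - 8 = 7.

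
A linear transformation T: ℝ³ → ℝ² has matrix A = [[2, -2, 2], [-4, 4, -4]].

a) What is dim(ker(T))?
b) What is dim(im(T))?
dim(ker) = 2, dim(im) = 1

Observe that row 2 = -2 × row 1 (so the rows are linearly dependent).
Thus rank(A) = 1 (only one linearly independent row).
dim(im(T)) = rank(A) = 1.
By the rank-nullity theorem applied to T: ℝ³ → ℝ², rank(A) + nullity(A) = 3 (the domain dimension), so dim(ker(T)) = 3 - 1 = 2.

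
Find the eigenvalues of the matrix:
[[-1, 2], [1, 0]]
λ = -2 and λ = 1

Characteristic equation: det(A - λI) = 0
λ² - (trace)λ + (det) = 0
λ² - (-1)λ + (-2) = 0
λ² + 1λ - 2 = 0
Solving: λ = -2, 1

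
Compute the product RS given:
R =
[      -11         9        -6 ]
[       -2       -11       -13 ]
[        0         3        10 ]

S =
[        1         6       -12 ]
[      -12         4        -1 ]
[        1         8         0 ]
RS =
[     -125       -78       123 ]
[      117      -160        35 ]
[      -26        92        -3 ]

Matrix multiplication: (RS)[i][j] = sum over k of R[i][k] * S[k][j].
  (RS)[0][0] = (-11)*(1) + (9)*(-12) + (-6)*(1) = -125
  (RS)[0][1] = (-11)*(6) + (9)*(4) + (-6)*(8) = -78
  (RS)[0][2] = (-11)*(-12) + (9)*(-1) + (-6)*(0) = 123
  (RS)[1][0] = (-2)*(1) + (-11)*(-12) + (-13)*(1) = 117
  (RS)[1][1] = (-2)*(6) + (-11)*(4) + (-13)*(8) = -160
  (RS)[1][2] = (-2)*(-12) + (-11)*(-1) + (-13)*(0) = 35
  (RS)[2][0] = (0)*(1) + (3)*(-12) + (10)*(1) = -26
  (RS)[2][1] = (0)*(6) + (3)*(4) + (10)*(8) = 92
  (RS)[2][2] = (0)*(-12) + (3)*(-1) + (10)*(0) = -3
RS =
[     -125       -78       123 ]
[      117      -160        35 ]
[      -26        92        -3 ]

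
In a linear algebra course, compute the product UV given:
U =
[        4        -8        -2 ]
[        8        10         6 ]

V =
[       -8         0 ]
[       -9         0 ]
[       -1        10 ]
UV =
[       42       -20 ]
[     -160        60 ]

Matrix multiplication: (UV)[i][j] = sum over k of U[i][k] * V[k][j].
  (UV)[0][0] = (4)*(-8) + (-8)*(-9) + (-2)*(-1) = 42
  (UV)[0][1] = (4)*(0) + (-8)*(0) + (-2)*(10) = -20
  (UV)[1][0] = (8)*(-8) + (10)*(-9) + (6)*(-1) = -160
  (UV)[1][1] = (8)*(0) + (10)*(0) + (6)*(10) = 60
UV =
[       42       -20 ]
[     -160        60 ]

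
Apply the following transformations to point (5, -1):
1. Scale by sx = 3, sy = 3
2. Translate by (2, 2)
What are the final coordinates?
(17, -1)

Step 1: Scale (5, -1) by (sx, sy) = (3, 3) → (15, -3)
Step 2: Translate by (2, 2) → (17, -1)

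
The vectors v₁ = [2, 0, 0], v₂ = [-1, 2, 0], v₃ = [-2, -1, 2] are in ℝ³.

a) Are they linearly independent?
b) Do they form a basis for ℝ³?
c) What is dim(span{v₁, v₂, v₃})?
Yes independent, yes basis, dim = 3

Stack v₁, v₂, v₃ as rows of a 3×3 matrix.
[[2, 0, 0]; [-1, 2, 0]; [-2, -1, 2]] is already lower triangular with nonzero diagonal entries (2, 2, 2), so its determinant is the product of the diagonal entries, det = (2)·(2)·(2) = 8 ≠ 0, and the rows are linearly independent.
Three linearly independent vectors in ℝ³ form a basis for ℝ³, so dim(span{v₁,v₂,v₃}) = 3.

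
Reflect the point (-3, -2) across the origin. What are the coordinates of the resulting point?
(3, 2)

Reflection across origin: (-3, -2) → (3, 2)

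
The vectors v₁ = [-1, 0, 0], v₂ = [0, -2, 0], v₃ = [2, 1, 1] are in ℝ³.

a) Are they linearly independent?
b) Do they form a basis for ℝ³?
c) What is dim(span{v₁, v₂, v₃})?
Yes independent, yes basis, dim = 3

Stack v₁, v₂, v₃ as rows of a 3×3 matrix.
[[-1, 0, 0]; [0, -2, 0]; [2, 1, 1]] is already lower triangular with nonzero diagonal entries (-1, -2, 1), so its determinant is the product of the diagonal entries, det = (-1)·(-2)·(1) = 2 ≠ 0, and the rows are linearly independent.
Three linearly independent vectors in ℝ³ form a basis for ℝ³, so dim(span{v₁,v₂,v₃}) = 3.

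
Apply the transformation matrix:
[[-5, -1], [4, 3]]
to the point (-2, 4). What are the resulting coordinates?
(6, 4)

Matrix multiplication:
[[-5, -1], [4, 3]] × [-2, 4]ᵀ
= [-5×-2 + -1×4, 4×-2 + 3×4]ᵀ
= [6.0000, 4.0000]ᵀ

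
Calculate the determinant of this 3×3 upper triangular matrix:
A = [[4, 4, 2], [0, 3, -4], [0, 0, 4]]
48

The determinant of a triangular matrix is the product of its diagonal entries (the off-diagonal entries above the diagonal do not affect it).
det(A) = (4) * (3) * (4) = 48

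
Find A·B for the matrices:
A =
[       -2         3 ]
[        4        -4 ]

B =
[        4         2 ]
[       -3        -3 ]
AB =
[      -17       -13 ]
[       28        20 ]

Matrix multiplication: (AB)[i][j] = sum over k of A[i][k] * B[k][j].
  (AB)[0][0] = (-2)*(4) + (3)*(-3) = -17
  (AB)[0][1] = (-2)*(2) + (3)*(-3) = -13
  (AB)[1][0] = (4)*(4) + (-4)*(-3) = 28
  (AB)[1][1] = (4)*(2) + (-4)*(-3) = 20
AB =
[      -17       -13 ]
[       28        20 ]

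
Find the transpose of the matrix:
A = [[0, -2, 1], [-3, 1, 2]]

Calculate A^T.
[[0, -3], [-2, 1], [1, 2]]

The transpose sends entry (i,j) to (j,i); rows become columns.
Row 0 of A: [0, -2, 1] -> column 0 of A^T.
Row 1 of A: [-3, 1, 2] -> column 1 of A^T.
A^T = [[0, -3], [-2, 1], [1, 2]]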